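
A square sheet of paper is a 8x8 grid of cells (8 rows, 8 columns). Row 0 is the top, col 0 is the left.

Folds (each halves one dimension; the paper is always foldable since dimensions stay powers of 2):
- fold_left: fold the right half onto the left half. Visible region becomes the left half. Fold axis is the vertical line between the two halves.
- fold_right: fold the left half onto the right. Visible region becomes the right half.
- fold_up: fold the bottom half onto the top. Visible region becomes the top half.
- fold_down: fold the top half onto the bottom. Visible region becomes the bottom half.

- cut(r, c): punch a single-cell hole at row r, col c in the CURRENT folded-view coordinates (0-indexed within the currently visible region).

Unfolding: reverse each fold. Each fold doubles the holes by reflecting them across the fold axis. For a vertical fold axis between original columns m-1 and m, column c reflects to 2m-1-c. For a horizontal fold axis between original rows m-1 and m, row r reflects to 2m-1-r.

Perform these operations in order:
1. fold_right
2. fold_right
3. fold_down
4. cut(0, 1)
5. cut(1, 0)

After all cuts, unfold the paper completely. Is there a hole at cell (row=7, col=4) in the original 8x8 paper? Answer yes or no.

Op 1 fold_right: fold axis v@4; visible region now rows[0,8) x cols[4,8) = 8x4
Op 2 fold_right: fold axis v@6; visible region now rows[0,8) x cols[6,8) = 8x2
Op 3 fold_down: fold axis h@4; visible region now rows[4,8) x cols[6,8) = 4x2
Op 4 cut(0, 1): punch at orig (4,7); cuts so far [(4, 7)]; region rows[4,8) x cols[6,8) = 4x2
Op 5 cut(1, 0): punch at orig (5,6); cuts so far [(4, 7), (5, 6)]; region rows[4,8) x cols[6,8) = 4x2
Unfold 1 (reflect across h@4): 4 holes -> [(2, 6), (3, 7), (4, 7), (5, 6)]
Unfold 2 (reflect across v@6): 8 holes -> [(2, 5), (2, 6), (3, 4), (3, 7), (4, 4), (4, 7), (5, 5), (5, 6)]
Unfold 3 (reflect across v@4): 16 holes -> [(2, 1), (2, 2), (2, 5), (2, 6), (3, 0), (3, 3), (3, 4), (3, 7), (4, 0), (4, 3), (4, 4), (4, 7), (5, 1), (5, 2), (5, 5), (5, 6)]
Holes: [(2, 1), (2, 2), (2, 5), (2, 6), (3, 0), (3, 3), (3, 4), (3, 7), (4, 0), (4, 3), (4, 4), (4, 7), (5, 1), (5, 2), (5, 5), (5, 6)]

Answer: no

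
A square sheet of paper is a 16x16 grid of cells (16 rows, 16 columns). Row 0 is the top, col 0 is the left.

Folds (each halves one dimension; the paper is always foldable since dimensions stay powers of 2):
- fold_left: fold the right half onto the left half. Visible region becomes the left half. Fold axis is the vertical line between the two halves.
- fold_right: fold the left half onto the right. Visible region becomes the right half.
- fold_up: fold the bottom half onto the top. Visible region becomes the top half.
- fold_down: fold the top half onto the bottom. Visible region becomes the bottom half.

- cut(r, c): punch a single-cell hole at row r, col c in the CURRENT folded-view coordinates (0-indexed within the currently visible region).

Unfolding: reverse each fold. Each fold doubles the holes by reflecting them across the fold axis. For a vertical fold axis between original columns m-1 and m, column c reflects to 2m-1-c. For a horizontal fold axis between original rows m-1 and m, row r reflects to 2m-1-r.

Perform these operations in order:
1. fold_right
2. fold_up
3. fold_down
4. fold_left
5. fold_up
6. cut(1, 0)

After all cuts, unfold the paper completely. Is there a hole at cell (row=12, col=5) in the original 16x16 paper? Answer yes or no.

Op 1 fold_right: fold axis v@8; visible region now rows[0,16) x cols[8,16) = 16x8
Op 2 fold_up: fold axis h@8; visible region now rows[0,8) x cols[8,16) = 8x8
Op 3 fold_down: fold axis h@4; visible region now rows[4,8) x cols[8,16) = 4x8
Op 4 fold_left: fold axis v@12; visible region now rows[4,8) x cols[8,12) = 4x4
Op 5 fold_up: fold axis h@6; visible region now rows[4,6) x cols[8,12) = 2x4
Op 6 cut(1, 0): punch at orig (5,8); cuts so far [(5, 8)]; region rows[4,6) x cols[8,12) = 2x4
Unfold 1 (reflect across h@6): 2 holes -> [(5, 8), (6, 8)]
Unfold 2 (reflect across v@12): 4 holes -> [(5, 8), (5, 15), (6, 8), (6, 15)]
Unfold 3 (reflect across h@4): 8 holes -> [(1, 8), (1, 15), (2, 8), (2, 15), (5, 8), (5, 15), (6, 8), (6, 15)]
Unfold 4 (reflect across h@8): 16 holes -> [(1, 8), (1, 15), (2, 8), (2, 15), (5, 8), (5, 15), (6, 8), (6, 15), (9, 8), (9, 15), (10, 8), (10, 15), (13, 8), (13, 15), (14, 8), (14, 15)]
Unfold 5 (reflect across v@8): 32 holes -> [(1, 0), (1, 7), (1, 8), (1, 15), (2, 0), (2, 7), (2, 8), (2, 15), (5, 0), (5, 7), (5, 8), (5, 15), (6, 0), (6, 7), (6, 8), (6, 15), (9, 0), (9, 7), (9, 8), (9, 15), (10, 0), (10, 7), (10, 8), (10, 15), (13, 0), (13, 7), (13, 8), (13, 15), (14, 0), (14, 7), (14, 8), (14, 15)]
Holes: [(1, 0), (1, 7), (1, 8), (1, 15), (2, 0), (2, 7), (2, 8), (2, 15), (5, 0), (5, 7), (5, 8), (5, 15), (6, 0), (6, 7), (6, 8), (6, 15), (9, 0), (9, 7), (9, 8), (9, 15), (10, 0), (10, 7), (10, 8), (10, 15), (13, 0), (13, 7), (13, 8), (13, 15), (14, 0), (14, 7), (14, 8), (14, 15)]

Answer: no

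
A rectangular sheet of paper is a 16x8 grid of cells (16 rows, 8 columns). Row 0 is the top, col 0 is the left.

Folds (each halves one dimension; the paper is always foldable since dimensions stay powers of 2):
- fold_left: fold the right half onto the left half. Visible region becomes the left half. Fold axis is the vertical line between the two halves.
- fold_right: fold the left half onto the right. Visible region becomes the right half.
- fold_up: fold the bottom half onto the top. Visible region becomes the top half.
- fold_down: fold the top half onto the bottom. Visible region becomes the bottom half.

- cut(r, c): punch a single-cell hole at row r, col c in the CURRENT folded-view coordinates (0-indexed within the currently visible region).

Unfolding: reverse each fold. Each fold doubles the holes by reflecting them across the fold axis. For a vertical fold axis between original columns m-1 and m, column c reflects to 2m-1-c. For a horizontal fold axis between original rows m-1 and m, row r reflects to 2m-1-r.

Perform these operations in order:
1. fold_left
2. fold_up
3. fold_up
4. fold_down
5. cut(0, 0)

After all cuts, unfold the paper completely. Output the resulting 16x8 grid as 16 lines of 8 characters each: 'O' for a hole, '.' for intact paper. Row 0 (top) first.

Op 1 fold_left: fold axis v@4; visible region now rows[0,16) x cols[0,4) = 16x4
Op 2 fold_up: fold axis h@8; visible region now rows[0,8) x cols[0,4) = 8x4
Op 3 fold_up: fold axis h@4; visible region now rows[0,4) x cols[0,4) = 4x4
Op 4 fold_down: fold axis h@2; visible region now rows[2,4) x cols[0,4) = 2x4
Op 5 cut(0, 0): punch at orig (2,0); cuts so far [(2, 0)]; region rows[2,4) x cols[0,4) = 2x4
Unfold 1 (reflect across h@2): 2 holes -> [(1, 0), (2, 0)]
Unfold 2 (reflect across h@4): 4 holes -> [(1, 0), (2, 0), (5, 0), (6, 0)]
Unfold 3 (reflect across h@8): 8 holes -> [(1, 0), (2, 0), (5, 0), (6, 0), (9, 0), (10, 0), (13, 0), (14, 0)]
Unfold 4 (reflect across v@4): 16 holes -> [(1, 0), (1, 7), (2, 0), (2, 7), (5, 0), (5, 7), (6, 0), (6, 7), (9, 0), (9, 7), (10, 0), (10, 7), (13, 0), (13, 7), (14, 0), (14, 7)]

Answer: ........
O......O
O......O
........
........
O......O
O......O
........
........
O......O
O......O
........
........
O......O
O......O
........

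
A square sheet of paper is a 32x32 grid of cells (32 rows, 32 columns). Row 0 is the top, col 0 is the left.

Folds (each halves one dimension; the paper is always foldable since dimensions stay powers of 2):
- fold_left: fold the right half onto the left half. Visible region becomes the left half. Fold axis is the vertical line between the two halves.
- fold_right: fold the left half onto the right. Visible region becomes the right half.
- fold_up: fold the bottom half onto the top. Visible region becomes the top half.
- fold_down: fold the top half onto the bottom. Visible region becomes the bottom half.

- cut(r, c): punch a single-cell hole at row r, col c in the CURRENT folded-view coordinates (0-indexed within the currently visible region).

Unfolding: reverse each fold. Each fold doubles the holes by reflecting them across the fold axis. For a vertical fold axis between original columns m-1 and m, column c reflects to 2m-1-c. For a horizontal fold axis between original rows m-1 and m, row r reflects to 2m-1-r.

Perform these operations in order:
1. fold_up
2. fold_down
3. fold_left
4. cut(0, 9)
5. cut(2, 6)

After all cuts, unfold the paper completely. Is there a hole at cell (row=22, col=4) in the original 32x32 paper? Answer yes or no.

Op 1 fold_up: fold axis h@16; visible region now rows[0,16) x cols[0,32) = 16x32
Op 2 fold_down: fold axis h@8; visible region now rows[8,16) x cols[0,32) = 8x32
Op 3 fold_left: fold axis v@16; visible region now rows[8,16) x cols[0,16) = 8x16
Op 4 cut(0, 9): punch at orig (8,9); cuts so far [(8, 9)]; region rows[8,16) x cols[0,16) = 8x16
Op 5 cut(2, 6): punch at orig (10,6); cuts so far [(8, 9), (10, 6)]; region rows[8,16) x cols[0,16) = 8x16
Unfold 1 (reflect across v@16): 4 holes -> [(8, 9), (8, 22), (10, 6), (10, 25)]
Unfold 2 (reflect across h@8): 8 holes -> [(5, 6), (5, 25), (7, 9), (7, 22), (8, 9), (8, 22), (10, 6), (10, 25)]
Unfold 3 (reflect across h@16): 16 holes -> [(5, 6), (5, 25), (7, 9), (7, 22), (8, 9), (8, 22), (10, 6), (10, 25), (21, 6), (21, 25), (23, 9), (23, 22), (24, 9), (24, 22), (26, 6), (26, 25)]
Holes: [(5, 6), (5, 25), (7, 9), (7, 22), (8, 9), (8, 22), (10, 6), (10, 25), (21, 6), (21, 25), (23, 9), (23, 22), (24, 9), (24, 22), (26, 6), (26, 25)]

Answer: no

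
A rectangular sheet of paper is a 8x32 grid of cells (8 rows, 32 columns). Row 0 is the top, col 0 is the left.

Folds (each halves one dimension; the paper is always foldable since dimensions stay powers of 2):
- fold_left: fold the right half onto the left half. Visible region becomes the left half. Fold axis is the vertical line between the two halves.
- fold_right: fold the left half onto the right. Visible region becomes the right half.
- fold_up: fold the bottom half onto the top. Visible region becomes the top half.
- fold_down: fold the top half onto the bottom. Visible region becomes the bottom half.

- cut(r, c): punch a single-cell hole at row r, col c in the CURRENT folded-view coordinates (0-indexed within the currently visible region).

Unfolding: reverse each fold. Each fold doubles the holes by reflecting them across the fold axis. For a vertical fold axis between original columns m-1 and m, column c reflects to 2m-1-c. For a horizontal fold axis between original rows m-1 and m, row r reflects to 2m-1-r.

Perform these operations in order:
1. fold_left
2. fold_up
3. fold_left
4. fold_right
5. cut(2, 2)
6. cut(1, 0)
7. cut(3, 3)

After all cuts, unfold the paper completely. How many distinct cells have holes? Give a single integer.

Answer: 48

Derivation:
Op 1 fold_left: fold axis v@16; visible region now rows[0,8) x cols[0,16) = 8x16
Op 2 fold_up: fold axis h@4; visible region now rows[0,4) x cols[0,16) = 4x16
Op 3 fold_left: fold axis v@8; visible region now rows[0,4) x cols[0,8) = 4x8
Op 4 fold_right: fold axis v@4; visible region now rows[0,4) x cols[4,8) = 4x4
Op 5 cut(2, 2): punch at orig (2,6); cuts so far [(2, 6)]; region rows[0,4) x cols[4,8) = 4x4
Op 6 cut(1, 0): punch at orig (1,4); cuts so far [(1, 4), (2, 6)]; region rows[0,4) x cols[4,8) = 4x4
Op 7 cut(3, 3): punch at orig (3,7); cuts so far [(1, 4), (2, 6), (3, 7)]; region rows[0,4) x cols[4,8) = 4x4
Unfold 1 (reflect across v@4): 6 holes -> [(1, 3), (1, 4), (2, 1), (2, 6), (3, 0), (3, 7)]
Unfold 2 (reflect across v@8): 12 holes -> [(1, 3), (1, 4), (1, 11), (1, 12), (2, 1), (2, 6), (2, 9), (2, 14), (3, 0), (3, 7), (3, 8), (3, 15)]
Unfold 3 (reflect across h@4): 24 holes -> [(1, 3), (1, 4), (1, 11), (1, 12), (2, 1), (2, 6), (2, 9), (2, 14), (3, 0), (3, 7), (3, 8), (3, 15), (4, 0), (4, 7), (4, 8), (4, 15), (5, 1), (5, 6), (5, 9), (5, 14), (6, 3), (6, 4), (6, 11), (6, 12)]
Unfold 4 (reflect across v@16): 48 holes -> [(1, 3), (1, 4), (1, 11), (1, 12), (1, 19), (1, 20), (1, 27), (1, 28), (2, 1), (2, 6), (2, 9), (2, 14), (2, 17), (2, 22), (2, 25), (2, 30), (3, 0), (3, 7), (3, 8), (3, 15), (3, 16), (3, 23), (3, 24), (3, 31), (4, 0), (4, 7), (4, 8), (4, 15), (4, 16), (4, 23), (4, 24), (4, 31), (5, 1), (5, 6), (5, 9), (5, 14), (5, 17), (5, 22), (5, 25), (5, 30), (6, 3), (6, 4), (6, 11), (6, 12), (6, 19), (6, 20), (6, 27), (6, 28)]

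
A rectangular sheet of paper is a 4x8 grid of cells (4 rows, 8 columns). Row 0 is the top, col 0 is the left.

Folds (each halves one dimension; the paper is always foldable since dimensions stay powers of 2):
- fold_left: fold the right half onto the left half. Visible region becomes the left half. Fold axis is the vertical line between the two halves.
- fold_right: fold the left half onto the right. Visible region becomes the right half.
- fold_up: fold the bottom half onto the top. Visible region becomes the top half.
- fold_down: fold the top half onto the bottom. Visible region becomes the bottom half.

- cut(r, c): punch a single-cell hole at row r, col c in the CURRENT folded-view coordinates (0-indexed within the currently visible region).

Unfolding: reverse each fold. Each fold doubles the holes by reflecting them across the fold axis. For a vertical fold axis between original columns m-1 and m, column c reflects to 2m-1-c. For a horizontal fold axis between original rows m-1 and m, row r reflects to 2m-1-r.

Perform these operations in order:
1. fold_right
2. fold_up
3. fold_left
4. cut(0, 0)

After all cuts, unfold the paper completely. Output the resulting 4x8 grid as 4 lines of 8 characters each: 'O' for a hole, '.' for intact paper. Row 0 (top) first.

Answer: O..OO..O
........
........
O..OO..O

Derivation:
Op 1 fold_right: fold axis v@4; visible region now rows[0,4) x cols[4,8) = 4x4
Op 2 fold_up: fold axis h@2; visible region now rows[0,2) x cols[4,8) = 2x4
Op 3 fold_left: fold axis v@6; visible region now rows[0,2) x cols[4,6) = 2x2
Op 4 cut(0, 0): punch at orig (0,4); cuts so far [(0, 4)]; region rows[0,2) x cols[4,6) = 2x2
Unfold 1 (reflect across v@6): 2 holes -> [(0, 4), (0, 7)]
Unfold 2 (reflect across h@2): 4 holes -> [(0, 4), (0, 7), (3, 4), (3, 7)]
Unfold 3 (reflect across v@4): 8 holes -> [(0, 0), (0, 3), (0, 4), (0, 7), (3, 0), (3, 3), (3, 4), (3, 7)]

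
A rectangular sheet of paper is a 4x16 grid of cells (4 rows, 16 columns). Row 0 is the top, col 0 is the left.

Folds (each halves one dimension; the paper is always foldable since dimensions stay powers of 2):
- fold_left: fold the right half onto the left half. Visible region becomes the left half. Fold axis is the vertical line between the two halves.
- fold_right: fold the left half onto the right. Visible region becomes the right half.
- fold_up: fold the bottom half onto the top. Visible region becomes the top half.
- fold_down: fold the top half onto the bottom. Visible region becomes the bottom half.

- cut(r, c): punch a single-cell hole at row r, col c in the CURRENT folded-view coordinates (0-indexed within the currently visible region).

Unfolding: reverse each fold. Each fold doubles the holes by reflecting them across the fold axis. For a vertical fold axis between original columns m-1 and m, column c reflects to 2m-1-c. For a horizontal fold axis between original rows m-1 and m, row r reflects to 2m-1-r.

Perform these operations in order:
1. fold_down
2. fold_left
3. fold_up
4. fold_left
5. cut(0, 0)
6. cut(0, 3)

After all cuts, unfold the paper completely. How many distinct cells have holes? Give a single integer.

Op 1 fold_down: fold axis h@2; visible region now rows[2,4) x cols[0,16) = 2x16
Op 2 fold_left: fold axis v@8; visible region now rows[2,4) x cols[0,8) = 2x8
Op 3 fold_up: fold axis h@3; visible region now rows[2,3) x cols[0,8) = 1x8
Op 4 fold_left: fold axis v@4; visible region now rows[2,3) x cols[0,4) = 1x4
Op 5 cut(0, 0): punch at orig (2,0); cuts so far [(2, 0)]; region rows[2,3) x cols[0,4) = 1x4
Op 6 cut(0, 3): punch at orig (2,3); cuts so far [(2, 0), (2, 3)]; region rows[2,3) x cols[0,4) = 1x4
Unfold 1 (reflect across v@4): 4 holes -> [(2, 0), (2, 3), (2, 4), (2, 7)]
Unfold 2 (reflect across h@3): 8 holes -> [(2, 0), (2, 3), (2, 4), (2, 7), (3, 0), (3, 3), (3, 4), (3, 7)]
Unfold 3 (reflect across v@8): 16 holes -> [(2, 0), (2, 3), (2, 4), (2, 7), (2, 8), (2, 11), (2, 12), (2, 15), (3, 0), (3, 3), (3, 4), (3, 7), (3, 8), (3, 11), (3, 12), (3, 15)]
Unfold 4 (reflect across h@2): 32 holes -> [(0, 0), (0, 3), (0, 4), (0, 7), (0, 8), (0, 11), (0, 12), (0, 15), (1, 0), (1, 3), (1, 4), (1, 7), (1, 8), (1, 11), (1, 12), (1, 15), (2, 0), (2, 3), (2, 4), (2, 7), (2, 8), (2, 11), (2, 12), (2, 15), (3, 0), (3, 3), (3, 4), (3, 7), (3, 8), (3, 11), (3, 12), (3, 15)]

Answer: 32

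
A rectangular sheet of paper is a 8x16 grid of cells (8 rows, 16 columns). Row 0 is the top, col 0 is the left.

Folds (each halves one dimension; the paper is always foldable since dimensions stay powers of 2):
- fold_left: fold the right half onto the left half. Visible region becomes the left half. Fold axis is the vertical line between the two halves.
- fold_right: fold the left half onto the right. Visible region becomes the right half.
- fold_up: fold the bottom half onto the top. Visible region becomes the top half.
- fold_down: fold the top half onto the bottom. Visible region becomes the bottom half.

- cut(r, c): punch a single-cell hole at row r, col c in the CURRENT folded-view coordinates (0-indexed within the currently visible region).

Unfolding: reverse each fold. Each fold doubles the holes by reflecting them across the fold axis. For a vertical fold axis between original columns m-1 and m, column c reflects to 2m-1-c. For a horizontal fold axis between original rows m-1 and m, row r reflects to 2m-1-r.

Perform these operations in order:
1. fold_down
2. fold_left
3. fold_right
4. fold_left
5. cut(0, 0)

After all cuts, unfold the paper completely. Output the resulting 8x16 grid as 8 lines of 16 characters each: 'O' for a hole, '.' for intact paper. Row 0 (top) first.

Op 1 fold_down: fold axis h@4; visible region now rows[4,8) x cols[0,16) = 4x16
Op 2 fold_left: fold axis v@8; visible region now rows[4,8) x cols[0,8) = 4x8
Op 3 fold_right: fold axis v@4; visible region now rows[4,8) x cols[4,8) = 4x4
Op 4 fold_left: fold axis v@6; visible region now rows[4,8) x cols[4,6) = 4x2
Op 5 cut(0, 0): punch at orig (4,4); cuts so far [(4, 4)]; region rows[4,8) x cols[4,6) = 4x2
Unfold 1 (reflect across v@6): 2 holes -> [(4, 4), (4, 7)]
Unfold 2 (reflect across v@4): 4 holes -> [(4, 0), (4, 3), (4, 4), (4, 7)]
Unfold 3 (reflect across v@8): 8 holes -> [(4, 0), (4, 3), (4, 4), (4, 7), (4, 8), (4, 11), (4, 12), (4, 15)]
Unfold 4 (reflect across h@4): 16 holes -> [(3, 0), (3, 3), (3, 4), (3, 7), (3, 8), (3, 11), (3, 12), (3, 15), (4, 0), (4, 3), (4, 4), (4, 7), (4, 8), (4, 11), (4, 12), (4, 15)]

Answer: ................
................
................
O..OO..OO..OO..O
O..OO..OO..OO..O
................
................
................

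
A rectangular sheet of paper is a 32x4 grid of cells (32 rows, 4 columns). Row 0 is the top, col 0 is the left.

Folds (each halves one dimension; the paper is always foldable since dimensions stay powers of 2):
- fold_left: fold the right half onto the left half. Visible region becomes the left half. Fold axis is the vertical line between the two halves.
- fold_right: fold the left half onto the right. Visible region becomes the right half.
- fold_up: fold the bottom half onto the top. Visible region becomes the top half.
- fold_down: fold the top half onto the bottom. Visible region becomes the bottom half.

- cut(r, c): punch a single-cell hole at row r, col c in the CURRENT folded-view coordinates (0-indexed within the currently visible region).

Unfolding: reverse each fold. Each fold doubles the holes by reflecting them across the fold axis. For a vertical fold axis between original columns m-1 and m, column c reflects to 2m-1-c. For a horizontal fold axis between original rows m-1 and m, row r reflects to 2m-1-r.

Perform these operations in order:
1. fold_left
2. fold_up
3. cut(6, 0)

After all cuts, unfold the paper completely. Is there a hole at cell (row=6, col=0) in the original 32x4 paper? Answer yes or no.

Answer: yes

Derivation:
Op 1 fold_left: fold axis v@2; visible region now rows[0,32) x cols[0,2) = 32x2
Op 2 fold_up: fold axis h@16; visible region now rows[0,16) x cols[0,2) = 16x2
Op 3 cut(6, 0): punch at orig (6,0); cuts so far [(6, 0)]; region rows[0,16) x cols[0,2) = 16x2
Unfold 1 (reflect across h@16): 2 holes -> [(6, 0), (25, 0)]
Unfold 2 (reflect across v@2): 4 holes -> [(6, 0), (6, 3), (25, 0), (25, 3)]
Holes: [(6, 0), (6, 3), (25, 0), (25, 3)]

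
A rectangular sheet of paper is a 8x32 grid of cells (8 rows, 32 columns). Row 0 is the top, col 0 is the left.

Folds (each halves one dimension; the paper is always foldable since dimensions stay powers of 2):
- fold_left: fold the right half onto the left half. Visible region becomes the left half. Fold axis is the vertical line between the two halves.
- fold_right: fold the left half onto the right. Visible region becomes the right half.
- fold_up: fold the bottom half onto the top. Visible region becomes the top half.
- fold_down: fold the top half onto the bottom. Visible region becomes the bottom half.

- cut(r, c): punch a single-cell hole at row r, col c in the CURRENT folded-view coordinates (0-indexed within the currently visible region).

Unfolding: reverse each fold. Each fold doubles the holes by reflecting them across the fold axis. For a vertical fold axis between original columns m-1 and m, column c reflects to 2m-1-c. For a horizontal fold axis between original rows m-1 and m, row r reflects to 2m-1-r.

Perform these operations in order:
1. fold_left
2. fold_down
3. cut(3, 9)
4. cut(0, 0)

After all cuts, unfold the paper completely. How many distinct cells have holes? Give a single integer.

Op 1 fold_left: fold axis v@16; visible region now rows[0,8) x cols[0,16) = 8x16
Op 2 fold_down: fold axis h@4; visible region now rows[4,8) x cols[0,16) = 4x16
Op 3 cut(3, 9): punch at orig (7,9); cuts so far [(7, 9)]; region rows[4,8) x cols[0,16) = 4x16
Op 4 cut(0, 0): punch at orig (4,0); cuts so far [(4, 0), (7, 9)]; region rows[4,8) x cols[0,16) = 4x16
Unfold 1 (reflect across h@4): 4 holes -> [(0, 9), (3, 0), (4, 0), (7, 9)]
Unfold 2 (reflect across v@16): 8 holes -> [(0, 9), (0, 22), (3, 0), (3, 31), (4, 0), (4, 31), (7, 9), (7, 22)]

Answer: 8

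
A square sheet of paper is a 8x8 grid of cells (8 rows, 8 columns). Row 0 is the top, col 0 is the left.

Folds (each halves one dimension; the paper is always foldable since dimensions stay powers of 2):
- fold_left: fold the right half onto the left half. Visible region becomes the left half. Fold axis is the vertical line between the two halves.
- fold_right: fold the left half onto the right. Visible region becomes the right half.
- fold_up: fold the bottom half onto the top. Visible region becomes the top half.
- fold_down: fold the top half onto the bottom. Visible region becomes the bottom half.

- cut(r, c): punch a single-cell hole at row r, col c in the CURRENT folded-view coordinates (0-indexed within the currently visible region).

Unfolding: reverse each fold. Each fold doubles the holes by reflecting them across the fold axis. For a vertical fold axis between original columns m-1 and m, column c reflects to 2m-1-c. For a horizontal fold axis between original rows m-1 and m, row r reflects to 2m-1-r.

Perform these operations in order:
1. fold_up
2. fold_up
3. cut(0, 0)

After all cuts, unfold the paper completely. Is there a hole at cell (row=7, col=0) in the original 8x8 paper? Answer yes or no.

Answer: yes

Derivation:
Op 1 fold_up: fold axis h@4; visible region now rows[0,4) x cols[0,8) = 4x8
Op 2 fold_up: fold axis h@2; visible region now rows[0,2) x cols[0,8) = 2x8
Op 3 cut(0, 0): punch at orig (0,0); cuts so far [(0, 0)]; region rows[0,2) x cols[0,8) = 2x8
Unfold 1 (reflect across h@2): 2 holes -> [(0, 0), (3, 0)]
Unfold 2 (reflect across h@4): 4 holes -> [(0, 0), (3, 0), (4, 0), (7, 0)]
Holes: [(0, 0), (3, 0), (4, 0), (7, 0)]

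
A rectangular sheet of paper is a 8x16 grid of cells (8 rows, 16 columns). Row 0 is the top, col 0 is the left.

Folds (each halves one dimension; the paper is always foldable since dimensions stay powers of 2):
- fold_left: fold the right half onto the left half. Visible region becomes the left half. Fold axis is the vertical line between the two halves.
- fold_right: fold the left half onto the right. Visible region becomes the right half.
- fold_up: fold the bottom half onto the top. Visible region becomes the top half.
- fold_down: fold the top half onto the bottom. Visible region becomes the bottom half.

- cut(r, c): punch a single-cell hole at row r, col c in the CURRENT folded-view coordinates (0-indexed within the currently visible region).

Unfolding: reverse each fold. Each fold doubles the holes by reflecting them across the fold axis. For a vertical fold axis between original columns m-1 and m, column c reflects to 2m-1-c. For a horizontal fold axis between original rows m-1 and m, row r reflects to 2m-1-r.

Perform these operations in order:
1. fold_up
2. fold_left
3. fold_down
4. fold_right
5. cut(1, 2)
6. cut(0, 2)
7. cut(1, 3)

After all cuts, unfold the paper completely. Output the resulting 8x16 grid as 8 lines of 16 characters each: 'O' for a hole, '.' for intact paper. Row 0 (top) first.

Op 1 fold_up: fold axis h@4; visible region now rows[0,4) x cols[0,16) = 4x16
Op 2 fold_left: fold axis v@8; visible region now rows[0,4) x cols[0,8) = 4x8
Op 3 fold_down: fold axis h@2; visible region now rows[2,4) x cols[0,8) = 2x8
Op 4 fold_right: fold axis v@4; visible region now rows[2,4) x cols[4,8) = 2x4
Op 5 cut(1, 2): punch at orig (3,6); cuts so far [(3, 6)]; region rows[2,4) x cols[4,8) = 2x4
Op 6 cut(0, 2): punch at orig (2,6); cuts so far [(2, 6), (3, 6)]; region rows[2,4) x cols[4,8) = 2x4
Op 7 cut(1, 3): punch at orig (3,7); cuts so far [(2, 6), (3, 6), (3, 7)]; region rows[2,4) x cols[4,8) = 2x4
Unfold 1 (reflect across v@4): 6 holes -> [(2, 1), (2, 6), (3, 0), (3, 1), (3, 6), (3, 7)]
Unfold 2 (reflect across h@2): 12 holes -> [(0, 0), (0, 1), (0, 6), (0, 7), (1, 1), (1, 6), (2, 1), (2, 6), (3, 0), (3, 1), (3, 6), (3, 7)]
Unfold 3 (reflect across v@8): 24 holes -> [(0, 0), (0, 1), (0, 6), (0, 7), (0, 8), (0, 9), (0, 14), (0, 15), (1, 1), (1, 6), (1, 9), (1, 14), (2, 1), (2, 6), (2, 9), (2, 14), (3, 0), (3, 1), (3, 6), (3, 7), (3, 8), (3, 9), (3, 14), (3, 15)]
Unfold 4 (reflect across h@4): 48 holes -> [(0, 0), (0, 1), (0, 6), (0, 7), (0, 8), (0, 9), (0, 14), (0, 15), (1, 1), (1, 6), (1, 9), (1, 14), (2, 1), (2, 6), (2, 9), (2, 14), (3, 0), (3, 1), (3, 6), (3, 7), (3, 8), (3, 9), (3, 14), (3, 15), (4, 0), (4, 1), (4, 6), (4, 7), (4, 8), (4, 9), (4, 14), (4, 15), (5, 1), (5, 6), (5, 9), (5, 14), (6, 1), (6, 6), (6, 9), (6, 14), (7, 0), (7, 1), (7, 6), (7, 7), (7, 8), (7, 9), (7, 14), (7, 15)]

Answer: OO....OOOO....OO
.O....O..O....O.
.O....O..O....O.
OO....OOOO....OO
OO....OOOO....OO
.O....O..O....O.
.O....O..O....O.
OO....OOOO....OO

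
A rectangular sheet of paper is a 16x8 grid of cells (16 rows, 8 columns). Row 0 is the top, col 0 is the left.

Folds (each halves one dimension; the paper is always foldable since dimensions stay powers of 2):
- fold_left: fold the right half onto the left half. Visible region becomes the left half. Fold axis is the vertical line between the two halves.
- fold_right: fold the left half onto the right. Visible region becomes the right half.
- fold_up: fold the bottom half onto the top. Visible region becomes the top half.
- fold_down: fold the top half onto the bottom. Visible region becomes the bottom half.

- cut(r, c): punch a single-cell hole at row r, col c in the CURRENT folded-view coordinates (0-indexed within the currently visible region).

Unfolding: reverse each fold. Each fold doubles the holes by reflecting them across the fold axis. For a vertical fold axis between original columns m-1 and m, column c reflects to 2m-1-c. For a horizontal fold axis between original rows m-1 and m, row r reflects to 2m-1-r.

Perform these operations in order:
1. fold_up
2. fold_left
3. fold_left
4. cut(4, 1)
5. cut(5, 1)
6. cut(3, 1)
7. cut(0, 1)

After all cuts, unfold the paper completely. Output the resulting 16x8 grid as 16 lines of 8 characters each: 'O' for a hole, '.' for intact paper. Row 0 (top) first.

Answer: .OO..OO.
........
........
.OO..OO.
.OO..OO.
.OO..OO.
........
........
........
........
.OO..OO.
.OO..OO.
.OO..OO.
........
........
.OO..OO.

Derivation:
Op 1 fold_up: fold axis h@8; visible region now rows[0,8) x cols[0,8) = 8x8
Op 2 fold_left: fold axis v@4; visible region now rows[0,8) x cols[0,4) = 8x4
Op 3 fold_left: fold axis v@2; visible region now rows[0,8) x cols[0,2) = 8x2
Op 4 cut(4, 1): punch at orig (4,1); cuts so far [(4, 1)]; region rows[0,8) x cols[0,2) = 8x2
Op 5 cut(5, 1): punch at orig (5,1); cuts so far [(4, 1), (5, 1)]; region rows[0,8) x cols[0,2) = 8x2
Op 6 cut(3, 1): punch at orig (3,1); cuts so far [(3, 1), (4, 1), (5, 1)]; region rows[0,8) x cols[0,2) = 8x2
Op 7 cut(0, 1): punch at orig (0,1); cuts so far [(0, 1), (3, 1), (4, 1), (5, 1)]; region rows[0,8) x cols[0,2) = 8x2
Unfold 1 (reflect across v@2): 8 holes -> [(0, 1), (0, 2), (3, 1), (3, 2), (4, 1), (4, 2), (5, 1), (5, 2)]
Unfold 2 (reflect across v@4): 16 holes -> [(0, 1), (0, 2), (0, 5), (0, 6), (3, 1), (3, 2), (3, 5), (3, 6), (4, 1), (4, 2), (4, 5), (4, 6), (5, 1), (5, 2), (5, 5), (5, 6)]
Unfold 3 (reflect across h@8): 32 holes -> [(0, 1), (0, 2), (0, 5), (0, 6), (3, 1), (3, 2), (3, 5), (3, 6), (4, 1), (4, 2), (4, 5), (4, 6), (5, 1), (5, 2), (5, 5), (5, 6), (10, 1), (10, 2), (10, 5), (10, 6), (11, 1), (11, 2), (11, 5), (11, 6), (12, 1), (12, 2), (12, 5), (12, 6), (15, 1), (15, 2), (15, 5), (15, 6)]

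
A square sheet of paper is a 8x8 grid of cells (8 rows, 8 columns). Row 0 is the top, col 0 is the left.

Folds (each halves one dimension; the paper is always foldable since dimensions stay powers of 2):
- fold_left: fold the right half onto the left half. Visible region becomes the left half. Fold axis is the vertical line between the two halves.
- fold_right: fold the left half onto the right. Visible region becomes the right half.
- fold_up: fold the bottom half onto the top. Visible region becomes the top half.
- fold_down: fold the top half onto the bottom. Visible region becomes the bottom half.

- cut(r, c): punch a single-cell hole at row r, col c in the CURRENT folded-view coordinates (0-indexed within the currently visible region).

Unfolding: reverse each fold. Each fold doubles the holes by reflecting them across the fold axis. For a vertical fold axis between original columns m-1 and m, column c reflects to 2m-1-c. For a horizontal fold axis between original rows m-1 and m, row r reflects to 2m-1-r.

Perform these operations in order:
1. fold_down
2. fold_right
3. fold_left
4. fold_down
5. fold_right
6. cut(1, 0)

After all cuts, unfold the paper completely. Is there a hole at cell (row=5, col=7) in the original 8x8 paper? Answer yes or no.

Op 1 fold_down: fold axis h@4; visible region now rows[4,8) x cols[0,8) = 4x8
Op 2 fold_right: fold axis v@4; visible region now rows[4,8) x cols[4,8) = 4x4
Op 3 fold_left: fold axis v@6; visible region now rows[4,8) x cols[4,6) = 4x2
Op 4 fold_down: fold axis h@6; visible region now rows[6,8) x cols[4,6) = 2x2
Op 5 fold_right: fold axis v@5; visible region now rows[6,8) x cols[5,6) = 2x1
Op 6 cut(1, 0): punch at orig (7,5); cuts so far [(7, 5)]; region rows[6,8) x cols[5,6) = 2x1
Unfold 1 (reflect across v@5): 2 holes -> [(7, 4), (7, 5)]
Unfold 2 (reflect across h@6): 4 holes -> [(4, 4), (4, 5), (7, 4), (7, 5)]
Unfold 3 (reflect across v@6): 8 holes -> [(4, 4), (4, 5), (4, 6), (4, 7), (7, 4), (7, 5), (7, 6), (7, 7)]
Unfold 4 (reflect across v@4): 16 holes -> [(4, 0), (4, 1), (4, 2), (4, 3), (4, 4), (4, 5), (4, 6), (4, 7), (7, 0), (7, 1), (7, 2), (7, 3), (7, 4), (7, 5), (7, 6), (7, 7)]
Unfold 5 (reflect across h@4): 32 holes -> [(0, 0), (0, 1), (0, 2), (0, 3), (0, 4), (0, 5), (0, 6), (0, 7), (3, 0), (3, 1), (3, 2), (3, 3), (3, 4), (3, 5), (3, 6), (3, 7), (4, 0), (4, 1), (4, 2), (4, 3), (4, 4), (4, 5), (4, 6), (4, 7), (7, 0), (7, 1), (7, 2), (7, 3), (7, 4), (7, 5), (7, 6), (7, 7)]
Holes: [(0, 0), (0, 1), (0, 2), (0, 3), (0, 4), (0, 5), (0, 6), (0, 7), (3, 0), (3, 1), (3, 2), (3, 3), (3, 4), (3, 5), (3, 6), (3, 7), (4, 0), (4, 1), (4, 2), (4, 3), (4, 4), (4, 5), (4, 6), (4, 7), (7, 0), (7, 1), (7, 2), (7, 3), (7, 4), (7, 5), (7, 6), (7, 7)]

Answer: no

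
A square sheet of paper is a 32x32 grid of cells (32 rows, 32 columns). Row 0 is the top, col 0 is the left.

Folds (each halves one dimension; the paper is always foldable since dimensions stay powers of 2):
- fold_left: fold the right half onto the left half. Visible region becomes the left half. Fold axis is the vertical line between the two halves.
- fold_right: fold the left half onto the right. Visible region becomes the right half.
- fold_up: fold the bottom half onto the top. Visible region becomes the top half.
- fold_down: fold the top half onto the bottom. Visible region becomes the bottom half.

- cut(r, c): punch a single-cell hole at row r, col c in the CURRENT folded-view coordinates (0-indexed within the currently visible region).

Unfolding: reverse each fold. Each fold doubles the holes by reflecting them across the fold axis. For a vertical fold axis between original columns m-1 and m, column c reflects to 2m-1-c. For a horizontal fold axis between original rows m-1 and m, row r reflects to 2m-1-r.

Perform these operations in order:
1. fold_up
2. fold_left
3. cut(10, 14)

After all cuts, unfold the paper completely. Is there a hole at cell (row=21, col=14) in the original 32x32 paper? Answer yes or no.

Op 1 fold_up: fold axis h@16; visible region now rows[0,16) x cols[0,32) = 16x32
Op 2 fold_left: fold axis v@16; visible region now rows[0,16) x cols[0,16) = 16x16
Op 3 cut(10, 14): punch at orig (10,14); cuts so far [(10, 14)]; region rows[0,16) x cols[0,16) = 16x16
Unfold 1 (reflect across v@16): 2 holes -> [(10, 14), (10, 17)]
Unfold 2 (reflect across h@16): 4 holes -> [(10, 14), (10, 17), (21, 14), (21, 17)]
Holes: [(10, 14), (10, 17), (21, 14), (21, 17)]

Answer: yes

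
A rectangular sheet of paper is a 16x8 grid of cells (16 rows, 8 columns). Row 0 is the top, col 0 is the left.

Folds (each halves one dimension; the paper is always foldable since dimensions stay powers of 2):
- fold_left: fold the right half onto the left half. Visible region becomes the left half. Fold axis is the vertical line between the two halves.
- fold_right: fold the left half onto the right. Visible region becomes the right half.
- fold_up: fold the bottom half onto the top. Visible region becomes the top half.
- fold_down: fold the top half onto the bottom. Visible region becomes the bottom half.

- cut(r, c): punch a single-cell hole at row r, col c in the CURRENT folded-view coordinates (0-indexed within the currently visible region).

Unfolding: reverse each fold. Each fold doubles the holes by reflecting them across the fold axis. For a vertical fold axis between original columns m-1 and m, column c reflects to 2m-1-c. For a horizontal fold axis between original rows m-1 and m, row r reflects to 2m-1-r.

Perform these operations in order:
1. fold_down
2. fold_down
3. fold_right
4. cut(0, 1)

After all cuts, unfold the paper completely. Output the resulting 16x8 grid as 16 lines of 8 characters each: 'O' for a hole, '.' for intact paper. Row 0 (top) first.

Answer: ........
........
........
..O..O..
..O..O..
........
........
........
........
........
........
..O..O..
..O..O..
........
........
........

Derivation:
Op 1 fold_down: fold axis h@8; visible region now rows[8,16) x cols[0,8) = 8x8
Op 2 fold_down: fold axis h@12; visible region now rows[12,16) x cols[0,8) = 4x8
Op 3 fold_right: fold axis v@4; visible region now rows[12,16) x cols[4,8) = 4x4
Op 4 cut(0, 1): punch at orig (12,5); cuts so far [(12, 5)]; region rows[12,16) x cols[4,8) = 4x4
Unfold 1 (reflect across v@4): 2 holes -> [(12, 2), (12, 5)]
Unfold 2 (reflect across h@12): 4 holes -> [(11, 2), (11, 5), (12, 2), (12, 5)]
Unfold 3 (reflect across h@8): 8 holes -> [(3, 2), (3, 5), (4, 2), (4, 5), (11, 2), (11, 5), (12, 2), (12, 5)]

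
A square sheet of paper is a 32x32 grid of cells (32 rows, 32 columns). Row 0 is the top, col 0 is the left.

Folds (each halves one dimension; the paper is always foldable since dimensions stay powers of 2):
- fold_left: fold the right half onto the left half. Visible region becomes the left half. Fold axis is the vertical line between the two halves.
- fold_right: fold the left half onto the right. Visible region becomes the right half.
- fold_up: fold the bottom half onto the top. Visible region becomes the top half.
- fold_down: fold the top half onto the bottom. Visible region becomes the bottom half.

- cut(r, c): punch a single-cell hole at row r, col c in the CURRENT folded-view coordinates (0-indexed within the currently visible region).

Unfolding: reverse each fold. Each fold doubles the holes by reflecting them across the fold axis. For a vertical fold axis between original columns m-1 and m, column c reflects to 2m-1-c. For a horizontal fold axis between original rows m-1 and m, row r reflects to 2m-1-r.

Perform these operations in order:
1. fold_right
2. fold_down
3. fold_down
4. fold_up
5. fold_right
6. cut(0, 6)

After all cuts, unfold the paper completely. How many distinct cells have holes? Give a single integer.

Answer: 32

Derivation:
Op 1 fold_right: fold axis v@16; visible region now rows[0,32) x cols[16,32) = 32x16
Op 2 fold_down: fold axis h@16; visible region now rows[16,32) x cols[16,32) = 16x16
Op 3 fold_down: fold axis h@24; visible region now rows[24,32) x cols[16,32) = 8x16
Op 4 fold_up: fold axis h@28; visible region now rows[24,28) x cols[16,32) = 4x16
Op 5 fold_right: fold axis v@24; visible region now rows[24,28) x cols[24,32) = 4x8
Op 6 cut(0, 6): punch at orig (24,30); cuts so far [(24, 30)]; region rows[24,28) x cols[24,32) = 4x8
Unfold 1 (reflect across v@24): 2 holes -> [(24, 17), (24, 30)]
Unfold 2 (reflect across h@28): 4 holes -> [(24, 17), (24, 30), (31, 17), (31, 30)]
Unfold 3 (reflect across h@24): 8 holes -> [(16, 17), (16, 30), (23, 17), (23, 30), (24, 17), (24, 30), (31, 17), (31, 30)]
Unfold 4 (reflect across h@16): 16 holes -> [(0, 17), (0, 30), (7, 17), (7, 30), (8, 17), (8, 30), (15, 17), (15, 30), (16, 17), (16, 30), (23, 17), (23, 30), (24, 17), (24, 30), (31, 17), (31, 30)]
Unfold 5 (reflect across v@16): 32 holes -> [(0, 1), (0, 14), (0, 17), (0, 30), (7, 1), (7, 14), (7, 17), (7, 30), (8, 1), (8, 14), (8, 17), (8, 30), (15, 1), (15, 14), (15, 17), (15, 30), (16, 1), (16, 14), (16, 17), (16, 30), (23, 1), (23, 14), (23, 17), (23, 30), (24, 1), (24, 14), (24, 17), (24, 30), (31, 1), (31, 14), (31, 17), (31, 30)]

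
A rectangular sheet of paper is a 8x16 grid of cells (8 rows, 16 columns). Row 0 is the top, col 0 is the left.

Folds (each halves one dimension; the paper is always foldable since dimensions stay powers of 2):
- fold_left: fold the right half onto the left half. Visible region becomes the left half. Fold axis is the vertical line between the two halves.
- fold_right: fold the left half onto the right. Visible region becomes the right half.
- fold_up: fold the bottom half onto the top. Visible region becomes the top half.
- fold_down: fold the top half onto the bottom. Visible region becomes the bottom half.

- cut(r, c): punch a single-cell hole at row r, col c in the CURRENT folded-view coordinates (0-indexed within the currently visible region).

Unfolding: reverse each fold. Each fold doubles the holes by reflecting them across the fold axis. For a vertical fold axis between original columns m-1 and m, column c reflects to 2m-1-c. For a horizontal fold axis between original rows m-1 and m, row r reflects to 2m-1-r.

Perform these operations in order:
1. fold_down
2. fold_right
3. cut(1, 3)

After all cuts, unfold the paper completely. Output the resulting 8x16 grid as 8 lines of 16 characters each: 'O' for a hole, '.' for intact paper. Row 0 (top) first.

Op 1 fold_down: fold axis h@4; visible region now rows[4,8) x cols[0,16) = 4x16
Op 2 fold_right: fold axis v@8; visible region now rows[4,8) x cols[8,16) = 4x8
Op 3 cut(1, 3): punch at orig (5,11); cuts so far [(5, 11)]; region rows[4,8) x cols[8,16) = 4x8
Unfold 1 (reflect across v@8): 2 holes -> [(5, 4), (5, 11)]
Unfold 2 (reflect across h@4): 4 holes -> [(2, 4), (2, 11), (5, 4), (5, 11)]

Answer: ................
................
....O......O....
................
................
....O......O....
................
................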